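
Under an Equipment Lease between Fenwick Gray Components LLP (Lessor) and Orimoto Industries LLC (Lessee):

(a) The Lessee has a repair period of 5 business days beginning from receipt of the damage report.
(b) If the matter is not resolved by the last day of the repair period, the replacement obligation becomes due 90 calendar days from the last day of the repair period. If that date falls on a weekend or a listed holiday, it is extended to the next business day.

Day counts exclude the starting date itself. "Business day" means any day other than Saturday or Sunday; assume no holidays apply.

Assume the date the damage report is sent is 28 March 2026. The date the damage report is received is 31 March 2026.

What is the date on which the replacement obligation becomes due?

The last day of the repair period: counting 5 business days from Tuesday, 31 March 2026 (Apr 1, Apr 2, Apr 3, Apr 6, Apr 7, skipping weekends) reaches Tuesday, 7 April 2026.
The date on which the replacement obligation becomes due: 90 calendar days after 7 April 2026 is 6 July 2026. 6 July 2026 is a Monday, so no roll-forward applies.

6 July 2026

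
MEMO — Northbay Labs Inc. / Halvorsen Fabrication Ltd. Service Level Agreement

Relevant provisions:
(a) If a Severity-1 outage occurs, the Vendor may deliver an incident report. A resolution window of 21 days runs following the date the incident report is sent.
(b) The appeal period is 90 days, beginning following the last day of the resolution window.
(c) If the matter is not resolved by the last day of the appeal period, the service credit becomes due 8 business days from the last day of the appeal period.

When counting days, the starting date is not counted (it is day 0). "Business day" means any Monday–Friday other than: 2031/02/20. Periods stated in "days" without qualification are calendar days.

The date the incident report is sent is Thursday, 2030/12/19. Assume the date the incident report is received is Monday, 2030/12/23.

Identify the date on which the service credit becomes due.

Adding 21 calendar days to 2030/12/19 gives 2031/01/09, which is the last day of the resolution window.
Adding 90 calendar days to 2031/01/09 gives 2031/04/09, which is the last day of the appeal period.
The date on which the service credit becomes due: counting 8 business days from Wednesday, 2031/04/09 (Apr 10, Apr 11, Apr 14, Apr 15, Apr 16, Apr 17, Apr 18, Apr 21, skipping weekends) reaches Monday, 2031/04/21.

2031/04/21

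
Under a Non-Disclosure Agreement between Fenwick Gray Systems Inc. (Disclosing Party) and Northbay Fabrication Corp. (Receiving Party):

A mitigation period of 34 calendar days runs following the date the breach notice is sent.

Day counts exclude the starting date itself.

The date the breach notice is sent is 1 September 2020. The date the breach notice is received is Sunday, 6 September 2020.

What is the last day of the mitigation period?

5 October 2020

The last day of the mitigation period: 1 September 2020 + 34 days = 5 October 2020.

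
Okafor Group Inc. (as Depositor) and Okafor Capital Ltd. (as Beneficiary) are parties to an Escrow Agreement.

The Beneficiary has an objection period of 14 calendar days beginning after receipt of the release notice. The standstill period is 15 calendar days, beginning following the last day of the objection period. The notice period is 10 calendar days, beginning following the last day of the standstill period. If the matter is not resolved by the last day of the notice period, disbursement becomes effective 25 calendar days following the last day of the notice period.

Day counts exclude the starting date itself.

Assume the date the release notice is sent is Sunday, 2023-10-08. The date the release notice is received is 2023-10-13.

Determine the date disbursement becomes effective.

2023-12-16

Adding 14 calendar days to 2023-10-13 gives 2023-10-27, which is the last day of the objection period.
The last day of the standstill period: 15 calendar days after 2023-10-27 is 2023-11-11.
Adding 10 calendar days to 2023-11-11 gives 2023-11-21, which is the last day of the notice period.
The date disbursement becomes effective: 2023-11-21 + 25 days = 2023-12-16.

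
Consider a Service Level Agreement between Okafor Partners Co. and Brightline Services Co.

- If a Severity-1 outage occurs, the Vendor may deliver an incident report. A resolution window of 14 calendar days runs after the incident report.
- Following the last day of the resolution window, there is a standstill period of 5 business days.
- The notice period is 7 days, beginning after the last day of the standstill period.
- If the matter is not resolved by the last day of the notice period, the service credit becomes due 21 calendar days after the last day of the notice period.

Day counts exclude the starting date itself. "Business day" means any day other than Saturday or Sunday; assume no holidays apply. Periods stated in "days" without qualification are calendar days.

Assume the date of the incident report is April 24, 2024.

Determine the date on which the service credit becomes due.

Adding 14 calendar days to April 24, 2024 gives May 8, 2024, which is the last day of the resolution window.
The last day of the standstill period: counting 5 business days from Wednesday, May 8, 2024 (May 9, May 10, May 13, May 14, May 15, skipping weekends) reaches Wednesday, May 15, 2024.
The last day of the notice period: May 15, 2024 + 7 days = May 22, 2024.
The date on which the service credit becomes due: May 22, 2024 + 21 days = June 12, 2024.

June 12, 2024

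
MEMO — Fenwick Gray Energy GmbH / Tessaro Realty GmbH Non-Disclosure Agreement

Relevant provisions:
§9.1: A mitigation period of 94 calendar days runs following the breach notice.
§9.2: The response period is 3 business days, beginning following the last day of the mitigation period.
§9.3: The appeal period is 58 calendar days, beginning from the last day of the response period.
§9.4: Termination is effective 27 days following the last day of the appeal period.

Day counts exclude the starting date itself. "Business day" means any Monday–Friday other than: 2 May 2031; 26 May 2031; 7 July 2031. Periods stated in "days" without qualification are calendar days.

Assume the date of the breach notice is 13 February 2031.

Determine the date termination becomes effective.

14 August 2031

Adding 94 calendar days to 13 February 2031 gives 18 May 2031, which is the last day of the mitigation period.
The last day of the response period: counting 3 business days from Sunday, 18 May 2031 (May 19, May 20, May 21, skipping weekends) reaches Wednesday, 21 May 2031.
The last day of the appeal period: 21 May 2031 + 58 days = 18 July 2031.
The date termination becomes effective: 18 July 2031 + 27 days = 14 August 2031.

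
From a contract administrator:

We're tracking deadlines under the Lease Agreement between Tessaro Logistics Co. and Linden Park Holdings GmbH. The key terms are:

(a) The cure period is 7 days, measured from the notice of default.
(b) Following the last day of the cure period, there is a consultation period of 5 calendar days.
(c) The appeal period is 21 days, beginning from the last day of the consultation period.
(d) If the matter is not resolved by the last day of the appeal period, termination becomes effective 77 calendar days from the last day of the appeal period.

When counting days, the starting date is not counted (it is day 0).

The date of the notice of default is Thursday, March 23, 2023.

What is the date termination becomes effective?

The last day of the cure period: 7 calendar days after March 23, 2023 is March 30, 2023.
Adding 5 calendar days to March 30, 2023 gives April 4, 2023, which is the last day of the consultation period.
The last day of the appeal period: April 4, 2023 + 21 days = April 25, 2023.
The date termination becomes effective: 77 calendar days after April 25, 2023 is July 11, 2023.

July 11, 2023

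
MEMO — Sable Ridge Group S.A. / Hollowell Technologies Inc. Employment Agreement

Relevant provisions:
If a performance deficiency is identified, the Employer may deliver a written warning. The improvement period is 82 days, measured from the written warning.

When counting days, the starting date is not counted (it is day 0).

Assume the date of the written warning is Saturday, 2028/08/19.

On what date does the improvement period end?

The last day of the improvement period: 2028/08/19 + 82 days = 2028/11/09.

2028/11/09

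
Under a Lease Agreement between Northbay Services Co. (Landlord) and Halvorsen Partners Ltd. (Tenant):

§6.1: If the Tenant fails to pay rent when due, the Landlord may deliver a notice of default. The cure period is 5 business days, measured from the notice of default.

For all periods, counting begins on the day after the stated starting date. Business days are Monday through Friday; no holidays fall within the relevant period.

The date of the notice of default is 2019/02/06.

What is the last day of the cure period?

From Wednesday, 2019/02/06, 5 business days (Feb 7, Feb 8, Feb 11, Feb 12, Feb 13, skipping weekends) brings us to Wednesday, 2019/02/13, which is the last day of the cure period.

2019/02/13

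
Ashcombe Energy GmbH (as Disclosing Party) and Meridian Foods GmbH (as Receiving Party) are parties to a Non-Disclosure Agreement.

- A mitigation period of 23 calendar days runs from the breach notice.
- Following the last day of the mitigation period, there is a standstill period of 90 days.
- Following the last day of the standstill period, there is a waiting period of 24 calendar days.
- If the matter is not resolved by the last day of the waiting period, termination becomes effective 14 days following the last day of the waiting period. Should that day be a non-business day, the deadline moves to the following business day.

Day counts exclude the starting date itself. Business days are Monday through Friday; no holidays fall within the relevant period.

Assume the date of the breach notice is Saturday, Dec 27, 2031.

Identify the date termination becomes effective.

May 26, 2032

The last day of the mitigation period: Dec 27, 2031 + 23 days = Jan 19, 2032.
Adding 90 calendar days to Jan 19, 2032 gives Apr 18, 2032, which is the last day of the standstill period.
Adding 24 calendar days to Apr 18, 2032 gives May 12, 2032, which is the last day of the waiting period.
The date termination becomes effective: May 12, 2032 + 14 days = May 26, 2032. May 26, 2032 is a Wednesday, so no roll-forward applies.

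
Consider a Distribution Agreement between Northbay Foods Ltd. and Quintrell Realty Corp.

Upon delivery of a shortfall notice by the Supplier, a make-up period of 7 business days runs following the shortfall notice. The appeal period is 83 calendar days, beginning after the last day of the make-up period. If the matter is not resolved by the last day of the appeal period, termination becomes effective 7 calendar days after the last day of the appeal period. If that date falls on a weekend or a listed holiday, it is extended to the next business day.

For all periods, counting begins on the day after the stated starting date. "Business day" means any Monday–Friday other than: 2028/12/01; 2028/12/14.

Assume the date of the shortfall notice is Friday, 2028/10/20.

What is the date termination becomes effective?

2029/01/29

The last day of the make-up period: counting 7 business days from Friday, 2028/10/20 (Oct 23, Oct 24, Oct 25, Oct 26, Oct 27, Oct 30, Oct 31, skipping weekends) reaches Tuesday, 2028/10/31.
The last day of the appeal period: 83 calendar days after 2028/10/31 is 2029/01/22.
The date termination becomes effective: 7 calendar days after 2029/01/22 is 2029/01/29. 2029/01/29 is a Monday and is not a listed holiday, so no roll-forward applies.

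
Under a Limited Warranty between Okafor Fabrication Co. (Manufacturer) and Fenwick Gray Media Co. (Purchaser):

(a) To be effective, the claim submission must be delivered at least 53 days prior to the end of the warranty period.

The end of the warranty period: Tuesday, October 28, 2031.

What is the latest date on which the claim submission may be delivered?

September 5, 2031

October 28, 2031 minus 53 days is September 5, 2031.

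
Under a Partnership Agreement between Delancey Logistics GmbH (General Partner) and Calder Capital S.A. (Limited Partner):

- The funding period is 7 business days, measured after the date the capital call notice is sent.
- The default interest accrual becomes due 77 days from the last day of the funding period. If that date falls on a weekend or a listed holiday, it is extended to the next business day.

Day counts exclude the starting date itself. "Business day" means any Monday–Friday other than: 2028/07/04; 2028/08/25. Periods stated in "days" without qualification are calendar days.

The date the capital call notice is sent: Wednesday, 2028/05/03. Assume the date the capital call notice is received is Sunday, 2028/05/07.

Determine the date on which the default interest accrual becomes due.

2028/07/28

The last day of the funding period: counting 7 business days from Wednesday, 2028/05/03 (May 4, May 5, May 8, May 9, May 10, May 11, May 12, skipping weekends) reaches Friday, 2028/05/12.
The date on which the default interest accrual becomes due: 77 calendar days after 2028/05/12 is 2028/07/28. 2028/07/28 is a Friday and is not a listed holiday, so no roll-forward applies.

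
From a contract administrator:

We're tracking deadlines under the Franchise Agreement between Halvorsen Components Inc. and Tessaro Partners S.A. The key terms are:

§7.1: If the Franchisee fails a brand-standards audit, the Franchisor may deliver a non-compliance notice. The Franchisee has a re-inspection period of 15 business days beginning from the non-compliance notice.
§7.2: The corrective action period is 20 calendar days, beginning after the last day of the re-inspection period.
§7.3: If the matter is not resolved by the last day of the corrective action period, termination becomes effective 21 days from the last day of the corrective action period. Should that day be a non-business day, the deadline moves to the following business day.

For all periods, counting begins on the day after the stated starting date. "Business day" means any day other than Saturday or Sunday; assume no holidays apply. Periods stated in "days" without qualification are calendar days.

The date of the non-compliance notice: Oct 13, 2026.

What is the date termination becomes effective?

Dec 14, 2026

From Tuesday, Oct 13, 2026, 15 business days (Oct 14, Oct 15, Oct 16, Oct 19, …, Oct 30, Nov 2, Nov 3, skipping weekends) brings us to Tuesday, Nov 3, 2026, which is the last day of the re-inspection period.
The last day of the corrective action period: 20 calendar days after Nov 3, 2026 is Nov 23, 2026.
The date termination becomes effective: 21 calendar days after Nov 23, 2026 is Dec 14, 2026. Dec 14, 2026 is a Monday, so no roll-forward applies.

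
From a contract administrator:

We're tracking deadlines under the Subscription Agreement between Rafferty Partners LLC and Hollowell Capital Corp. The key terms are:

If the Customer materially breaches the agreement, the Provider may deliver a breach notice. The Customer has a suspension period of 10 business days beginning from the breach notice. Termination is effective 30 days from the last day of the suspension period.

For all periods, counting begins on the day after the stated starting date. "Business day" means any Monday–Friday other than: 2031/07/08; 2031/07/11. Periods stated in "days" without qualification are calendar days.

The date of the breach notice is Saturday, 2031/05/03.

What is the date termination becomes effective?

2031/06/15

The last day of the suspension period: 10 business days after Saturday, 2031/05/03, skipping weekends — May 5, May 6, May 7, May 8, May 9, May 12, May 13, May 14, May 15, May 16 — lands on Friday, 2031/05/16.
The date termination becomes effective: 2031/05/16 + 30 days = 2031/06/15.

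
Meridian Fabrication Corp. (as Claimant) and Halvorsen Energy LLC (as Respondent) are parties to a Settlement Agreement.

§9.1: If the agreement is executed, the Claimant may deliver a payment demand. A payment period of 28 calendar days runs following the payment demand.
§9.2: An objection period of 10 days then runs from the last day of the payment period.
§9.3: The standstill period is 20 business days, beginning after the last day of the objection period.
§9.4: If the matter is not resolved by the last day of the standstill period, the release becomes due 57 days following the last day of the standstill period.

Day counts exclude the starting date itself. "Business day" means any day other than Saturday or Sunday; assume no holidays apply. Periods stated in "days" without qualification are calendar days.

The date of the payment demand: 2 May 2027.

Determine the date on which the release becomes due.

2 September 2027

The last day of the payment period: 2 May 2027 + 28 days = 30 May 2027.
The last day of the objection period: 10 calendar days after 30 May 2027 is 9 June 2027.
The last day of the standstill period: counting 20 business days from Wednesday, 9 June 2027 (Jun 10, Jun 11, Jun 14, Jun 15, …, Jul 5, Jul 6, Jul 7, skipping weekends) reaches Wednesday, 7 July 2027.
The date on which the release becomes due: 7 July 2027 + 57 days = 2 September 2027.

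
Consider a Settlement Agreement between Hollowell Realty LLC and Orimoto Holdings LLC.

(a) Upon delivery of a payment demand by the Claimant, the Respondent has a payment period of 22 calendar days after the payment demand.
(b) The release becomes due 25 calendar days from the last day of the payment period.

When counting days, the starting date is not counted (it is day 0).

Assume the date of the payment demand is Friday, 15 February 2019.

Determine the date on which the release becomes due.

3 April 2019

The last day of the payment period: 15 February 2019 + 22 days = 9 March 2019.
Adding 25 calendar days to 9 March 2019 gives 3 April 2019, which is the date on which the release becomes due.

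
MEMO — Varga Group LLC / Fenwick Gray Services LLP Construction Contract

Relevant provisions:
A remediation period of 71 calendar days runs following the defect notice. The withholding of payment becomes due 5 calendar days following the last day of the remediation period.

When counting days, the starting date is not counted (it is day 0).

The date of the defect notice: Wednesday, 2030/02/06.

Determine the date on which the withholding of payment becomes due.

Adding 71 calendar days to 2030/02/06 gives 2030/04/18, which is the last day of the remediation period.
The date on which the withholding of payment becomes due: 2030/04/18 + 5 days = 2030/04/23.

2030/04/23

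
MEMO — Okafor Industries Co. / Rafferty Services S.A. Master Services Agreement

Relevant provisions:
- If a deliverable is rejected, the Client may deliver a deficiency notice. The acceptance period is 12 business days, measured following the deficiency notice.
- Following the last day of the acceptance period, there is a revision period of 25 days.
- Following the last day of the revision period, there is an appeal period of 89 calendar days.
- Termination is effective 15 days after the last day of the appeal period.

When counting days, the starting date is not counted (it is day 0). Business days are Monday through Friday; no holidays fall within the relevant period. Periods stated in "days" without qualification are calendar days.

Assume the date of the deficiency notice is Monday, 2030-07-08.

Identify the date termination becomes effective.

The last day of the acceptance period: counting 12 business days from Monday, 2030-07-08 (Jul 9, Jul 10, Jul 11, Jul 12, …, Jul 22, Jul 23, Jul 24, skipping weekends) reaches Wednesday, 2030-07-24.
Adding 25 calendar days to 2030-07-24 gives 2030-08-18, which is the last day of the revision period.
Adding 89 calendar days to 2030-08-18 gives 2030-11-15, which is the last day of the appeal period.
Adding 15 calendar days to 2030-11-15 gives 2030-11-30, which is the date termination becomes effective.

2030-11-30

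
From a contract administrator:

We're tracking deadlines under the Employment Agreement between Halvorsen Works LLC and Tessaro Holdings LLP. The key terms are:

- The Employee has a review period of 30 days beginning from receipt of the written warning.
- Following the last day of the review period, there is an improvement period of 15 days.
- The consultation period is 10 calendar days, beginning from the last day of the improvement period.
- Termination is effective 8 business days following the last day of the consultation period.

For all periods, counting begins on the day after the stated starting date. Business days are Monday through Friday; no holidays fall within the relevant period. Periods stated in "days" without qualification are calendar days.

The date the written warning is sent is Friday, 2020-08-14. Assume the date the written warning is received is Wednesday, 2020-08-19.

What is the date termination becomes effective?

The last day of the review period: 30 calendar days after 2020-08-19 is 2020-09-18.
The last day of the improvement period: 2020-09-18 + 15 days = 2020-10-03.
Adding 10 calendar days to 2020-10-03 gives 2020-10-13, which is the last day of the consultation period.
From Tuesday, 2020-10-13, 8 business days (Oct 14, Oct 15, Oct 16, Oct 19, Oct 20, Oct 21, Oct 22, Oct 23, skipping weekends) brings us to Friday, 2020-10-23, which is the date termination becomes effective.

2020-10-23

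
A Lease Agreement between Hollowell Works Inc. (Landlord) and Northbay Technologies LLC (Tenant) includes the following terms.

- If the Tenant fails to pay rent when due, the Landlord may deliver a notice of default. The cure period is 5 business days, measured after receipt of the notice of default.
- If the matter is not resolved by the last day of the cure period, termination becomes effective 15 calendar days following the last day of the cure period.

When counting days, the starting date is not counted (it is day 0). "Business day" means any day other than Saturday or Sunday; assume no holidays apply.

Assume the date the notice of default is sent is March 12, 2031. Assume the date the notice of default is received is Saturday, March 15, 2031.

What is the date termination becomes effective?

April 5, 2031

From Saturday, March 15, 2031, 5 business days (Mar 17, Mar 18, Mar 19, Mar 20, Mar 21, skipping weekends) brings us to Friday, March 21, 2031, which is the last day of the cure period.
The date termination becomes effective: 15 calendar days after March 21, 2031 is April 5, 2031.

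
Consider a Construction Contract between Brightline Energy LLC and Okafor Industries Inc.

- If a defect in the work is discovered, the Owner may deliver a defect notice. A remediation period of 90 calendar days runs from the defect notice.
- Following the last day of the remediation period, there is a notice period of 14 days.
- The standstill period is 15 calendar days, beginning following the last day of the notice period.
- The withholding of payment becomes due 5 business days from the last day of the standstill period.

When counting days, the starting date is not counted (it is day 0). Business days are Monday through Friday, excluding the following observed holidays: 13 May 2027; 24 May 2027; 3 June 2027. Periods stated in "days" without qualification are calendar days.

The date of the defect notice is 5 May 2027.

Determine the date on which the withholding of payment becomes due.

8 September 2027

Adding 90 calendar days to 5 May 2027 gives 3 August 2027, which is the last day of the remediation period.
The last day of the notice period: 14 calendar days after 3 August 2027 is 17 August 2027.
The last day of the standstill period: 15 calendar days after 17 August 2027 is 1 September 2027.
From Wednesday, 1 September 2027, 5 business days (Sep 2, Sep 3, Sep 6, Sep 7, Sep 8, skipping weekends) brings us to Wednesday, 8 September 2027, which is the date on which the withholding of payment becomes due.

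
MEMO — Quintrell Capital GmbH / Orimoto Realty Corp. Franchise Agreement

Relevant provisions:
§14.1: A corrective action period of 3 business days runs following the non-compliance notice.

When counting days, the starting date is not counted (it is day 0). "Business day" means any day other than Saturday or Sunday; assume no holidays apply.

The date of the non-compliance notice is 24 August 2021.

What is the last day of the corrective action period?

The last day of the corrective action period: 3 business days after Tuesday, 24 August 2021, skipping weekends — Aug 25, Aug 26, Aug 27 — lands on Friday, 27 August 2021.

27 August 2021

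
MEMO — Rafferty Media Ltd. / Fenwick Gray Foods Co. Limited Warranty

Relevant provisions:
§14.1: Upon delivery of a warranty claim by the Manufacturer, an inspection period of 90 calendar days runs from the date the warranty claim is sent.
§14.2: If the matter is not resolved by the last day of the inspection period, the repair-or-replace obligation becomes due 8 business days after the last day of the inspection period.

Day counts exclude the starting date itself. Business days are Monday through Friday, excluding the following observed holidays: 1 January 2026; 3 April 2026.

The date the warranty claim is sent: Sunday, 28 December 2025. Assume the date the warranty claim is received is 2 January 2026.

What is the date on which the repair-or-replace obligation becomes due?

The last day of the inspection period: 90 calendar days after 28 December 2025 is 28 March 2026.
The date on which the repair-or-replace obligation becomes due: 8 business days after Saturday, 28 March 2026, skipping weekends and the listed holiday on Apr 3 — Mar 30, Mar 31, Apr 1, Apr 2, Apr 6, Apr 7, Apr 8, Apr 9 — lands on Thursday, 9 April 2026.

9 April 2026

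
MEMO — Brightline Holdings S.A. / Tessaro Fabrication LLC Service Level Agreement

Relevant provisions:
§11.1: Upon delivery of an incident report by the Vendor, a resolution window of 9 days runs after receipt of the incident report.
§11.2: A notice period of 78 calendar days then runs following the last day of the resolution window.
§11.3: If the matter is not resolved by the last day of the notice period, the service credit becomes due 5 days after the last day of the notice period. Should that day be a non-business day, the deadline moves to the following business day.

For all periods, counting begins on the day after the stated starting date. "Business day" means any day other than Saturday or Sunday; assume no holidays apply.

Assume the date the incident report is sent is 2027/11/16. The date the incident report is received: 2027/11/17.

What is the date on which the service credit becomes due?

The last day of the resolution window: 2027/11/17 + 9 days = 2027/11/26.
The last day of the notice period: 2027/11/26 + 78 days = 2028/02/12.
The date on which the service credit becomes due: 2028/02/12 + 5 days = 2028/02/17. 2028/02/17 is a Thursday, so no roll-forward applies.

2028/02/17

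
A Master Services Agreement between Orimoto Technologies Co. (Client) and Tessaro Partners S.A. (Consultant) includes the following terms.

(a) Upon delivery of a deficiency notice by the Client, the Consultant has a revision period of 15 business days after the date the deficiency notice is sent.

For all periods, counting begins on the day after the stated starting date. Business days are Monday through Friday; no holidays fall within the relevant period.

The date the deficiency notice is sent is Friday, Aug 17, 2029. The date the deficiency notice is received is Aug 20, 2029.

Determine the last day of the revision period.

The last day of the revision period: counting 15 business days from Friday, Aug 17, 2029 (Aug 20, Aug 21, Aug 22, Aug 23, …, Sep 5, Sep 6, Sep 7, skipping weekends) reaches Friday, Sep 7, 2029.

Sep 7, 2029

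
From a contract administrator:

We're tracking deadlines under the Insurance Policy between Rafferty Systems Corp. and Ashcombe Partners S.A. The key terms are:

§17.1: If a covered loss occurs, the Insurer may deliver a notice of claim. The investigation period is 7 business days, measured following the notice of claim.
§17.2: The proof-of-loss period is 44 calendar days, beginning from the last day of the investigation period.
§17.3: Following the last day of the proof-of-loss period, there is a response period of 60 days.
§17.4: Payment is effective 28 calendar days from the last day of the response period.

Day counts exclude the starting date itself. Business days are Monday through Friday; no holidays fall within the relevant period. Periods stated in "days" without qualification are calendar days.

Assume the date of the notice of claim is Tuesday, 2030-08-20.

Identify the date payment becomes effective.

The last day of the investigation period: counting 7 business days from Tuesday, 2030-08-20 (Aug 21, Aug 22, Aug 23, Aug 26, Aug 27, Aug 28, Aug 29, skipping weekends) reaches Thursday, 2030-08-29.
Adding 44 calendar days to 2030-08-29 gives 2030-10-12, which is the last day of the proof-of-loss period.
The last day of the response period: 2030-10-12 + 60 days = 2030-12-11.
The date payment becomes effective: 28 calendar days after 2030-12-11 is 2031-01-08.

2031-01-08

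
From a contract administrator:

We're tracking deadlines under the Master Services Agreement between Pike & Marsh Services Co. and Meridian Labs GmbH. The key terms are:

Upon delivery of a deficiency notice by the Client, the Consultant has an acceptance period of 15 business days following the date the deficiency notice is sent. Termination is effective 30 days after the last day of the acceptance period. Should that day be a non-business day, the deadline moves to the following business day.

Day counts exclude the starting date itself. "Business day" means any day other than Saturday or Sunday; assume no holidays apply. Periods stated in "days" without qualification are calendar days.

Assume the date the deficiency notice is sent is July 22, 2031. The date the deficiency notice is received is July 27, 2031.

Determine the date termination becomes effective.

The last day of the acceptance period: counting 15 business days from Tuesday, July 22, 2031 (Jul 23, Jul 24, Jul 25, Jul 28, …, Aug 8, Aug 11, Aug 12, skipping weekends) reaches Tuesday, August 12, 2031.
The date termination becomes effective: August 12, 2031 + 30 days = September 11, 2031. September 11, 2031 is a Thursday, so no roll-forward applies.

September 11, 2031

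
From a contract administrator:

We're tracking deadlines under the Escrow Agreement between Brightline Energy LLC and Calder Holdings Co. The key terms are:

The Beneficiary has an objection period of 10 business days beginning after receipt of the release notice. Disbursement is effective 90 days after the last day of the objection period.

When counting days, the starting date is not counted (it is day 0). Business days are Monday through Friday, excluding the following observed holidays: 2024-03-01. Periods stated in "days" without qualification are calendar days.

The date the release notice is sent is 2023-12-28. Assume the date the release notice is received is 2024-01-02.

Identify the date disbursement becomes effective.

The last day of the objection period: 10 business days after Tuesday, 2024-01-02, skipping weekends — Jan 3, Jan 4, Jan 5, Jan 8, Jan 9, Jan 10, Jan 11, Jan 12, Jan 15, Jan 16 — lands on Tuesday, 2024-01-16.
Adding 90 calendar days to 2024-01-16 gives 2024-04-15, which is the date disbursement becomes effective.

2024-04-15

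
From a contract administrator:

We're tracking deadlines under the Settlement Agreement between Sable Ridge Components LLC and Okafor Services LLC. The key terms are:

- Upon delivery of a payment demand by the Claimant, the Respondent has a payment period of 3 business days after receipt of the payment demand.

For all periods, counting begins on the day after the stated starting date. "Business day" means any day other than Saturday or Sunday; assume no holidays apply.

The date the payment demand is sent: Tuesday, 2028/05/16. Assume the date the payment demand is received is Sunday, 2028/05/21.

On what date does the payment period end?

The last day of the payment period: counting 3 business days from Sunday, 2028/05/21 (May 22, May 23, May 24, skipping weekends) reaches Wednesday, 2028/05/24.

2028/05/24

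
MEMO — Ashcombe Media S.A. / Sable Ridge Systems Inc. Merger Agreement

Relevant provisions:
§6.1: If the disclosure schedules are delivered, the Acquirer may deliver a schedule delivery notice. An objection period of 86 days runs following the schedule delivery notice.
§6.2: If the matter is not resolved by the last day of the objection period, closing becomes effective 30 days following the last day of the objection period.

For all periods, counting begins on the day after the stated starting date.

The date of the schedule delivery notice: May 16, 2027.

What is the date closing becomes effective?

The last day of the objection period: May 16, 2027 + 86 days = August 10, 2027.
The date closing becomes effective: August 10, 2027 + 30 days = September 9, 2027.

September 9, 2027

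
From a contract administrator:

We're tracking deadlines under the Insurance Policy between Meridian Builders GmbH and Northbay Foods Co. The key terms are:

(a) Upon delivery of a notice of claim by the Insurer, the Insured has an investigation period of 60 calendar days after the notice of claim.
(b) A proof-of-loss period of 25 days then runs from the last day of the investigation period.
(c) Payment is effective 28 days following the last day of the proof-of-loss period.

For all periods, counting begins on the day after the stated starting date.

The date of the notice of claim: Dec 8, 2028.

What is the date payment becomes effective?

Mar 31, 2029

Adding 60 calendar days to Dec 8, 2028 gives Feb 6, 2029, which is the last day of the investigation period.
Adding 25 calendar days to Feb 6, 2029 gives Mar 3, 2029, which is the last day of the proof-of-loss period.
Adding 28 calendar days to Mar 3, 2029 gives Mar 31, 2029, which is the date payment becomes effective.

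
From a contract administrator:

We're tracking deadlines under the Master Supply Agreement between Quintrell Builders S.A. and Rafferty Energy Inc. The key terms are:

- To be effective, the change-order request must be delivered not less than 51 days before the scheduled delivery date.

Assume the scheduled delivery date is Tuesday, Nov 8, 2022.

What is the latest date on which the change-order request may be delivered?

Sep 18, 2022

Nov 8, 2022 minus 51 days is Sep 18, 2022.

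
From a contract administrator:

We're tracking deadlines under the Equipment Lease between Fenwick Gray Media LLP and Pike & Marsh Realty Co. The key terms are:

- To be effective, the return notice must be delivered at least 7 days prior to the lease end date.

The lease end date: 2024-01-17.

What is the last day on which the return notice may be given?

2024-01-10

2024-01-17 minus 7 days is 2024-01-10.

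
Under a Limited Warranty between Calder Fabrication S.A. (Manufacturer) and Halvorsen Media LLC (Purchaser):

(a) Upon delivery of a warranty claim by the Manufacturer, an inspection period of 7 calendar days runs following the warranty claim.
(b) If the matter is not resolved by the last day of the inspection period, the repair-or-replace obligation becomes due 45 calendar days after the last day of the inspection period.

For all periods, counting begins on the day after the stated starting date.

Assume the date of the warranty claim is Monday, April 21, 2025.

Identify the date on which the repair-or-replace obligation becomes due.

June 12, 2025

The last day of the inspection period: 7 calendar days after April 21, 2025 is April 28, 2025.
The date on which the repair-or-replace obligation becomes due: 45 calendar days after April 28, 2025 is June 12, 2025.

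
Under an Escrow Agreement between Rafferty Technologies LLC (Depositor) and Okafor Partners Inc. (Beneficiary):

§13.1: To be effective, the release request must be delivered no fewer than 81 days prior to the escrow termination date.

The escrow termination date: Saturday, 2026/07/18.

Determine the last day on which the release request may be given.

2026/07/18 minus 81 days is 2026/04/28.

2026/04/28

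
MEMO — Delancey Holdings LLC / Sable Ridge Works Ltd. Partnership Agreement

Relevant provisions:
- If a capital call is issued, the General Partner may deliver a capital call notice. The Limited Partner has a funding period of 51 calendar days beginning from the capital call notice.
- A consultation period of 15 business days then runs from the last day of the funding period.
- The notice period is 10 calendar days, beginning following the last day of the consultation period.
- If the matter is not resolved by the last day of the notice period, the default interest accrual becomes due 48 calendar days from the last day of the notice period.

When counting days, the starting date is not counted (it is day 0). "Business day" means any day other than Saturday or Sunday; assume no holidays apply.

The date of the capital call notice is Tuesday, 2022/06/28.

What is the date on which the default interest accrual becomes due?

2022/11/05

The last day of the funding period: 51 calendar days after 2022/06/28 is 2022/08/18.
From Thursday, 2022/08/18, 15 business days (Aug 19, Aug 22, Aug 23, Aug 24, …, Sep 6, Sep 7, Sep 8, skipping weekends) brings us to Thursday, 2022/09/08, which is the last day of the consultation period.
The last day of the notice period: 10 calendar days after 2022/09/08 is 2022/09/18.
Adding 48 calendar days to 2022/09/18 gives 2022/11/05, which is the date on which the default interest accrual becomes due.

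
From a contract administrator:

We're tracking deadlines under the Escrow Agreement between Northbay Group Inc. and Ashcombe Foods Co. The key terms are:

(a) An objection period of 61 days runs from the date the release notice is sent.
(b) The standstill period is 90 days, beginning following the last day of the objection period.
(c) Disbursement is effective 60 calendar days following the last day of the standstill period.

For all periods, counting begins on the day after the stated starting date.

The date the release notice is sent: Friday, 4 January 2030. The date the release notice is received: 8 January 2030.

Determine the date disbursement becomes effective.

The last day of the objection period: 4 January 2030 + 61 days = 6 March 2030.
The last day of the standstill period: 6 March 2030 + 90 days = 4 June 2030.
Adding 60 calendar days to 4 June 2030 gives 3 August 2030, which is the date disbursement becomes effective.

3 August 2030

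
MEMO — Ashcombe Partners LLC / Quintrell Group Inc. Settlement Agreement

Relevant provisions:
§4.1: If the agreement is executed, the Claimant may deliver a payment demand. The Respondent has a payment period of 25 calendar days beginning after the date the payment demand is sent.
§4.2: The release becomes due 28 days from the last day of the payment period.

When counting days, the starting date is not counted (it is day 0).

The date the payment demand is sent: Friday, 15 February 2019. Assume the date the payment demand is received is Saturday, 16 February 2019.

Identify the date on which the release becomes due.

The last day of the payment period: 15 February 2019 + 25 days = 12 March 2019.
The date on which the release becomes due: 28 calendar days after 12 March 2019 is 9 April 2019.

9 April 2019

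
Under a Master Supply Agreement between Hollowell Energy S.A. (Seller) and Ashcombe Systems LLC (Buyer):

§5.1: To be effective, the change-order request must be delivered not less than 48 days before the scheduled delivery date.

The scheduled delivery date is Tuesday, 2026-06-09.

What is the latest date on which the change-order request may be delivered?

2026-04-22

2026-06-09 minus 48 days is 2026-04-22.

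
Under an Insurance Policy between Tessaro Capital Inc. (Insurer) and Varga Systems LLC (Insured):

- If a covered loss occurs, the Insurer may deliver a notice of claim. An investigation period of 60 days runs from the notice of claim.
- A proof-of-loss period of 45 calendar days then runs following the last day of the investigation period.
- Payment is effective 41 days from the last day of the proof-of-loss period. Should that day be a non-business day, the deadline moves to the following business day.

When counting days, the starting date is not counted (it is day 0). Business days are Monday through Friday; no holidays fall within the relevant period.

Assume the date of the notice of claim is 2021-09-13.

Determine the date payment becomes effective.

2022-02-07

Adding 60 calendar days to 2021-09-13 gives 2021-11-12, which is the last day of the investigation period.
The last day of the proof-of-loss period: 45 calendar days after 2021-11-12 is 2021-12-27.
Adding 41 calendar days to 2021-12-27 gives 2022-02-06, which is the date payment becomes effective. That falls on a Sunday, so it rolls to the next business day, Monday, 2022-02-07.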